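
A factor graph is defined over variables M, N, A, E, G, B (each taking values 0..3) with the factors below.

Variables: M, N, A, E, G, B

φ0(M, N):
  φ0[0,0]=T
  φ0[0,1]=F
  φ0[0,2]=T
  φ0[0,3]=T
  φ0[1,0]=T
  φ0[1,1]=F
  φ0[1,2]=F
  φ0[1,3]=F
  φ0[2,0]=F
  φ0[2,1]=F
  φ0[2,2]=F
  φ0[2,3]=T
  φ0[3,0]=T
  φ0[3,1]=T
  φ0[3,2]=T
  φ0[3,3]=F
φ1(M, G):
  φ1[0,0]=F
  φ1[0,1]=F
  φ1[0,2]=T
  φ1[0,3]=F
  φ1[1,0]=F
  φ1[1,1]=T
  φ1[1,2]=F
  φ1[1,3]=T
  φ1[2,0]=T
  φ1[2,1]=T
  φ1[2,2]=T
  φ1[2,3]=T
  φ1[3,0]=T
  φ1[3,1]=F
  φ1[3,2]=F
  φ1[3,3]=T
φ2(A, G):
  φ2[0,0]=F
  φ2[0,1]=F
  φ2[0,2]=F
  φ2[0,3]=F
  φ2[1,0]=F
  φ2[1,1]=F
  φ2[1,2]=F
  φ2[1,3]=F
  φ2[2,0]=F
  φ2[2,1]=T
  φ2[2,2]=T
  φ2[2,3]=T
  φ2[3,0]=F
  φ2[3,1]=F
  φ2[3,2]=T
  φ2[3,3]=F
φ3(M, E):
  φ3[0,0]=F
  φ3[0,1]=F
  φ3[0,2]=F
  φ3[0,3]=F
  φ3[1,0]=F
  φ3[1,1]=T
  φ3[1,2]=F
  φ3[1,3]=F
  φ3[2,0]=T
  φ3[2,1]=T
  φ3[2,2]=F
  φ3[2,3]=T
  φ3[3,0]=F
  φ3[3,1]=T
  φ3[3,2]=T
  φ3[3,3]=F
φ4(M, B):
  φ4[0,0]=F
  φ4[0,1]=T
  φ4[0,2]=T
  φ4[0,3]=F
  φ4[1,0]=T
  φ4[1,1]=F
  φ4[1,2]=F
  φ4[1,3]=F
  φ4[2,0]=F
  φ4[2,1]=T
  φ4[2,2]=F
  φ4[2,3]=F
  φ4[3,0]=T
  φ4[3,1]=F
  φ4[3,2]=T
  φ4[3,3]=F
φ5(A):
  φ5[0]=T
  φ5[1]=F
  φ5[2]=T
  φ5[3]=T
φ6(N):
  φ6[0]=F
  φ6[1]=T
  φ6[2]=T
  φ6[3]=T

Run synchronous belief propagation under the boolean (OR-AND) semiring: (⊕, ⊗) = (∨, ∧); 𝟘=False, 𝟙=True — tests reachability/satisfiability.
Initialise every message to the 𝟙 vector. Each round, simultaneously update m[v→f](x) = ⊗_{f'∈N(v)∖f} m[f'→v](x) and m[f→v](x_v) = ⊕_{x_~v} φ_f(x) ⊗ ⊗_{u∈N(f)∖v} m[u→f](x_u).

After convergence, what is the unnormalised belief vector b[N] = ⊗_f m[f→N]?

init: all messages = 𝟙 over 4 values
r1 m[φ0→M] = [T, T, T, T]
r1 m[φ0→N] = [T, T, T, T]
r1 m[φ1→M] = [T, T, T, T]
r1 m[φ1→G] = [T, T, T, T]
r1 m[φ2→A] = [F, F, T, T]
r1 m[φ2→G] = [F, T, T, T]
r1 m[φ3→M] = [F, T, T, T]
r1 m[φ3→E] = [T, T, T, T]
r1 m[φ4→M] = [T, T, T, T]
r1 m[φ4→B] = [T, T, T, F]
r1 m[φ5→A] = [T, F, T, T]
r1 m[φ6→N] = [F, T, T, T]
r1 m[M→φ0] = [T, T, T, T]
r1 m[M→φ1] = [T, T, T, T]
r1 m[M→φ3] = [T, T, T, T]
r1 m[M→φ4] = [T, T, T, T]
r1 m[N→φ0] = [T, T, T, T]
r1 m[N→φ6] = [T, T, T, T]
r1 m[A→φ2] = [T, T, T, T]
r1 m[A→φ5] = [T, T, T, T]
r1 m[E→φ3] = [T, T, T, T]
r1 m[G→φ1] = [T, T, T, T]
r1 m[G→φ2] = [T, T, T, T]
r1 m[B→φ4] = [T, T, T, T]
r2 m[φ0→M] = [T, T, T, T]
r2 m[φ0→N] = [T, T, T, T]
r2 m[φ1→M] = [T, T, T, T]
r2 m[φ1→G] = [T, T, T, T]
r2 m[φ2→A] = [F, F, T, T]
r2 m[φ2→G] = [F, T, T, T]
r2 m[φ3→M] = [F, T, T, T]
r2 m[φ3→E] = [T, T, T, T]
r2 m[φ4→M] = [T, T, T, T]
r2 m[φ4→B] = [T, T, T, F]
r2 m[φ5→A] = [T, F, T, T]
r2 m[φ6→N] = [F, T, T, T]
r2 m[M→φ0] = [F, T, T, T]
r2 m[M→φ1] = [F, T, T, T]
r2 m[M→φ3] = [T, T, T, T]
r2 m[M→φ4] = [F, T, T, T]
r2 m[N→φ0] = [F, T, T, T]
r2 m[N→φ6] = [T, T, T, T]
r2 m[A→φ2] = [T, F, T, T]
r2 m[A→φ5] = [F, F, T, T]
r2 m[E→φ3] = [T, T, T, T]
r2 m[G→φ1] = [F, T, T, T]
r2 m[G→φ2] = [T, T, T, T]
r2 m[B→φ4] = [T, T, T, T]
r3 m[φ0→M] = [T, F, T, T]
r3 m[φ0→N] = [T, T, T, T]
r3 m[φ1→M] = [T, T, T, T]
r3 m[φ1→G] = [T, T, T, T]
r3 m[φ2→A] = [F, F, T, T]
r3 m[φ2→G] = [F, T, T, T]
r3 m[φ3→M] = [F, T, T, T]
r3 m[φ3→E] = [T, T, T, T]
r3 m[φ4→M] = [T, T, T, T]
r3 m[φ4→B] = [T, T, T, F]
r3 m[φ5→A] = [T, F, T, T]
r3 m[φ6→N] = [F, T, T, T]
r3 m[M→φ0] = [F, T, T, T]
r3 m[M→φ1] = [F, T, T, T]
r3 m[M→φ3] = [T, T, T, T]
r3 m[M→φ4] = [F, T, T, T]
r3 m[N→φ0] = [F, T, T, T]
r3 m[N→φ6] = [T, T, T, T]
r3 m[A→φ2] = [T, F, T, T]
r3 m[A→φ5] = [F, F, T, T]
r3 m[E→φ3] = [T, T, T, T]
r3 m[G→φ1] = [F, T, T, T]
r3 m[G→φ2] = [T, T, T, T]
r3 m[B→φ4] = [T, T, T, T]
r4 m[φ0→M] = [T, F, T, T]
r4 m[φ0→N] = [T, T, T, T]
r4 m[φ1→M] = [T, T, T, T]
r4 m[φ1→G] = [T, T, T, T]
r4 m[φ2→A] = [F, F, T, T]
r4 m[φ2→G] = [F, T, T, T]
r4 m[φ3→M] = [F, T, T, T]
r4 m[φ3→E] = [T, T, T, T]
r4 m[φ4→M] = [T, T, T, T]
r4 m[φ4→B] = [T, T, T, F]
r4 m[φ5→A] = [T, F, T, T]
r4 m[φ6→N] = [F, T, T, T]
r4 m[M→φ0] = [F, T, T, T]
r4 m[M→φ1] = [F, F, T, T]
r4 m[M→φ3] = [T, F, T, T]
r4 m[M→φ4] = [F, F, T, T]
r4 m[N→φ0] = [F, T, T, T]
r4 m[N→φ6] = [T, T, T, T]
r4 m[A→φ2] = [T, F, T, T]
r4 m[A→φ5] = [F, F, T, T]
r4 m[E→φ3] = [T, T, T, T]
r4 m[G→φ1] = [F, T, T, T]
r4 m[G→φ2] = [T, T, T, T]
r4 m[B→φ4] = [T, T, T, T]
r5 m[φ0→M] = [T, F, T, T]
r5 m[φ0→N] = [T, T, T, T]
r5 m[φ1→M] = [T, T, T, T]
r5 m[φ1→G] = [T, T, T, T]
r5 m[φ2→A] = [F, F, T, T]
r5 m[φ2→G] = [F, T, T, T]
r5 m[φ3→M] = [F, T, T, T]
r5 m[φ3→E] = [T, T, T, T]
r5 m[φ4→M] = [T, T, T, T]
r5 m[φ4→B] = [T, T, T, F]
r5 m[φ5→A] = [T, F, T, T]
r5 m[φ6→N] = [F, T, T, T]
r5 m[M→φ0] = [F, T, T, T]
r5 m[M→φ1] = [F, F, T, T]
r5 m[M→φ3] = [T, F, T, T]
r5 m[M→φ4] = [F, F, T, T]
r5 m[N→φ0] = [F, T, T, T]
r5 m[N→φ6] = [T, T, T, T]
r5 m[A→φ2] = [T, F, T, T]
r5 m[A→φ5] = [F, F, T, T]
r5 m[E→φ3] = [T, T, T, T]
r5 m[G→φ1] = [F, T, T, T]
r5 m[G→φ2] = [T, T, T, T]
r5 m[B→φ4] = [T, T, T, T]
fixed point reached at round 5
b[N] = ⊗ incoming = [F, T, T, T]

b[N] = [F, T, T, T]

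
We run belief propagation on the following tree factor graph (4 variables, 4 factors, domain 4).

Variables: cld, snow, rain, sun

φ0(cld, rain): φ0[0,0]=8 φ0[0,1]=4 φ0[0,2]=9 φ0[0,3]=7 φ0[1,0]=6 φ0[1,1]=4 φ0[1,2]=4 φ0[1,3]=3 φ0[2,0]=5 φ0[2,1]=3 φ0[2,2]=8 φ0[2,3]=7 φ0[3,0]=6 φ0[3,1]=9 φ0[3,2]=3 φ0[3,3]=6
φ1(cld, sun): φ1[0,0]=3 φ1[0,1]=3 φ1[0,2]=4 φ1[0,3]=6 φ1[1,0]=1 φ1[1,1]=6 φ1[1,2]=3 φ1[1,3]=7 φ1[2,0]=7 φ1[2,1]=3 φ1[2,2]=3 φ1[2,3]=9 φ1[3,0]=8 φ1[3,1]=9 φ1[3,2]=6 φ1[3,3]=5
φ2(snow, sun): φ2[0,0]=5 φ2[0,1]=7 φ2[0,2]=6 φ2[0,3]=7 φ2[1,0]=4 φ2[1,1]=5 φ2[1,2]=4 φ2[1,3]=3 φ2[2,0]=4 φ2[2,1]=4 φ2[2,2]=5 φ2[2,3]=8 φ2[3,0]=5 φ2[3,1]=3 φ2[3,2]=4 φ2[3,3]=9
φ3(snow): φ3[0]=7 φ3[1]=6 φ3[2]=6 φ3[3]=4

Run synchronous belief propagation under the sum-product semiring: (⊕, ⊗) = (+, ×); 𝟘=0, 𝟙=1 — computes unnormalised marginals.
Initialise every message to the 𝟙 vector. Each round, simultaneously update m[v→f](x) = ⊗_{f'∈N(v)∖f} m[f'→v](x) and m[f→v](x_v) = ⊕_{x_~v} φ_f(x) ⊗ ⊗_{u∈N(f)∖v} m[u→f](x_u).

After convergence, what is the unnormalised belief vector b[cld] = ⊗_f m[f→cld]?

init: all messages = 𝟙 over 4 values
r1 m[φ0→cld] = [28, 17, 23, 24]
r1 m[φ0→rain] = [25, 20, 24, 23]
r1 m[φ1→cld] = [16, 17, 22, 28]
r1 m[φ1→sun] = [19, 21, 16, 27]
r1 m[φ2→snow] = [25, 16, 21, 21]
r1 m[φ2→sun] = [18, 19, 19, 27]
r1 m[φ3→snow] = [7, 6, 6, 4]
r1 m[cld→φ0] = [1, 1, 1, 1]
r1 m[cld→φ1] = [1, 1, 1, 1]
r1 m[snow→φ2] = [1, 1, 1, 1]
r1 m[snow→φ3] = [1, 1, 1, 1]
r1 m[rain→φ0] = [1, 1, 1, 1]
r1 m[sun→φ1] = [1, 1, 1, 1]
r1 m[sun→φ2] = [1, 1, 1, 1]
r2 m[φ0→cld] = [28, 17, 23, 24]
r2 m[φ0→rain] = [25, 20, 24, 23]
r2 m[φ1→cld] = [16, 17, 22, 28]
r2 m[φ1→sun] = [19, 21, 16, 27]
r2 m[φ2→snow] = [25, 16, 21, 21]
r2 m[φ2→sun] = [18, 19, 19, 27]
r2 m[φ3→snow] = [7, 6, 6, 4]
r2 m[cld→φ0] = [16, 17, 22, 28]
r2 m[cld→φ1] = [28, 17, 23, 24]
r2 m[snow→φ2] = [7, 6, 6, 4]
r2 m[snow→φ3] = [25, 16, 21, 21]
r2 m[rain→φ0] = [1, 1, 1, 1]
r2 m[sun→φ1] = [18, 19, 19, 27]
r2 m[sun→φ2] = [19, 21, 16, 27]
r3 m[φ0→cld] = [28, 17, 23, 24]
r3 m[φ0→rain] = [508, 450, 472, 485]
r3 m[φ1→cld] = [349, 378, 483, 564]
r3 m[φ1→sun] = [454, 471, 376, 614]
r3 m[φ2→snow] = [527, 326, 456, 465]
r3 m[φ2→sun] = [103, 115, 112, 151]
r3 m[φ3→snow] = [7, 6, 6, 4]
r3 m[cld→φ0] = [16, 17, 22, 28]
r3 m[cld→φ1] = [28, 17, 23, 24]
r3 m[snow→φ2] = [7, 6, 6, 4]
r3 m[snow→φ3] = [25, 16, 21, 21]
r3 m[rain→φ0] = [1, 1, 1, 1]
r3 m[sun→φ1] = [18, 19, 19, 27]
r3 m[sun→φ2] = [19, 21, 16, 27]
r4 m[φ0→cld] = [28, 17, 23, 24]
r4 m[φ0→rain] = [508, 450, 472, 485]
r4 m[φ1→cld] = [349, 378, 483, 564]
r4 m[φ1→sun] = [454, 471, 376, 614]
r4 m[φ2→snow] = [527, 326, 456, 465]
r4 m[φ2→sun] = [103, 115, 112, 151]
r4 m[φ3→snow] = [7, 6, 6, 4]
r4 m[cld→φ0] = [349, 378, 483, 564]
r4 m[cld→φ1] = [28, 17, 23, 24]
r4 m[snow→φ2] = [7, 6, 6, 4]
r4 m[snow→φ3] = [527, 326, 456, 465]
r4 m[rain→φ0] = [1, 1, 1, 1]
r4 m[sun→φ1] = [103, 115, 112, 151]
r4 m[sun→φ2] = [454, 471, 376, 614]
r5 m[φ0→cld] = [28, 17, 23, 24]
r5 m[φ0→rain] = [10859, 9433, 10209, 10342]
r5 m[φ1→cld] = [2008, 2186, 2761, 3286]
r5 m[φ1→sun] = [454, 471, 376, 614]
r5 m[φ2→snow] = [12121, 7517, 10492, 10713]
r5 m[φ2→sun] = [103, 115, 112, 151]
r5 m[φ3→snow] = [7, 6, 6, 4]
r5 m[cld→φ0] = [349, 378, 483, 564]
r5 m[cld→φ1] = [28, 17, 23, 24]
r5 m[snow→φ2] = [7, 6, 6, 4]
r5 m[snow→φ3] = [527, 326, 456, 465]
r5 m[rain→φ0] = [1, 1, 1, 1]
r5 m[sun→φ1] = [103, 115, 112, 151]
r5 m[sun→φ2] = [454, 471, 376, 614]
r6 m[φ0→cld] = [28, 17, 23, 24]
r6 m[φ0→rain] = [10859, 9433, 10209, 10342]
r6 m[φ1→cld] = [2008, 2186, 2761, 3286]
r6 m[φ1→sun] = [454, 471, 376, 614]
r6 m[φ2→snow] = [12121, 7517, 10492, 10713]
r6 m[φ2→sun] = [103, 115, 112, 151]
r6 m[φ3→snow] = [7, 6, 6, 4]
r6 m[cld→φ0] = [2008, 2186, 2761, 3286]
r6 m[cld→φ1] = [28, 17, 23, 24]
r6 m[snow→φ2] = [7, 6, 6, 4]
r6 m[snow→φ3] = [12121, 7517, 10492, 10713]
r6 m[rain→φ0] = [1, 1, 1, 1]
r6 m[sun→φ1] = [103, 115, 112, 151]
r6 m[sun→φ2] = [454, 471, 376, 614]
r7 m[φ0→cld] = [28, 17, 23, 24]
r7 m[φ0→rain] = [62701, 54633, 58762, 59657]
r7 m[φ1→cld] = [2008, 2186, 2761, 3286]
r7 m[φ1→sun] = [454, 471, 376, 614]
r7 m[φ2→snow] = [12121, 7517, 10492, 10713]
r7 m[φ2→sun] = [103, 115, 112, 151]
r7 m[φ3→snow] = [7, 6, 6, 4]
r7 m[cld→φ0] = [2008, 2186, 2761, 3286]
r7 m[cld→φ1] = [28, 17, 23, 24]
r7 m[snow→φ2] = [7, 6, 6, 4]
r7 m[snow→φ3] = [12121, 7517, 10492, 10713]
r7 m[rain→φ0] = [1, 1, 1, 1]
r7 m[sun→φ1] = [103, 115, 112, 151]
r7 m[sun→φ2] = [454, 471, 376, 614]
r8 m[φ0→cld] = [28, 17, 23, 24]
r8 m[φ0→rain] = [62701, 54633, 58762, 59657]
r8 m[φ1→cld] = [2008, 2186, 2761, 3286]
r8 m[φ1→sun] = [454, 471, 376, 614]
r8 m[φ2→snow] = [12121, 7517, 10492, 10713]
r8 m[φ2→sun] = [103, 115, 112, 151]
r8 m[φ3→snow] = [7, 6, 6, 4]
r8 m[cld→φ0] = [2008, 2186, 2761, 3286]
r8 m[cld→φ1] = [28, 17, 23, 24]
r8 m[snow→φ2] = [7, 6, 6, 4]
r8 m[snow→φ3] = [12121, 7517, 10492, 10713]
r8 m[rain→φ0] = [1, 1, 1, 1]
r8 m[sun→φ1] = [103, 115, 112, 151]
r8 m[sun→φ2] = [454, 471, 376, 614]
fixed point reached at round 8
b[cld] = ⊗ incoming = [56224, 37162, 63503, 78864]

b[cld] = [56224, 37162, 63503, 78864]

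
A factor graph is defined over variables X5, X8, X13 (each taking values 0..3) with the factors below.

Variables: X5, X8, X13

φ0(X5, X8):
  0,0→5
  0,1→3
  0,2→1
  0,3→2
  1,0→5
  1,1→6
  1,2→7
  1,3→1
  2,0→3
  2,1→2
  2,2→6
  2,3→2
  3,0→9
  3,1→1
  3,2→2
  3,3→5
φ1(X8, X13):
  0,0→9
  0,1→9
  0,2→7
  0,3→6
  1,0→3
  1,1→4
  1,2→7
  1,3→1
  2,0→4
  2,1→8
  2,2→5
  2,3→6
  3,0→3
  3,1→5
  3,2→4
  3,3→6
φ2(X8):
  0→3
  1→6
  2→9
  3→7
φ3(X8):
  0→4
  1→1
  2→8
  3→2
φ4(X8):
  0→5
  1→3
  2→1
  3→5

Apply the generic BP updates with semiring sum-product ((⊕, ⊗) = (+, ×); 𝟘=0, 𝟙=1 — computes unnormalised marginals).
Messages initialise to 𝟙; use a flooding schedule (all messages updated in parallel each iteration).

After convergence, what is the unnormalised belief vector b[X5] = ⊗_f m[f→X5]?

b[X5] = [14286, 23772, 18576, 26622]

init: all messages = 𝟙 over 4 values
r1 m[φ0→X5] = [11, 19, 13, 17]
r1 m[φ0→X8] = [22, 12, 16, 10]
r1 m[φ1→X8] = [31, 15, 23, 18]
r1 m[φ1→X13] = [19, 26, 23, 19]
r1 m[φ2→X8] = [3, 6, 9, 7]
r1 m[φ3→X8] = [4, 1, 8, 2]
r1 m[φ4→X8] = [5, 3, 1, 5]
r1 m[X5→φ0] = [1, 1, 1, 1]
r1 m[X8→φ0] = [1, 1, 1, 1]
r1 m[X8→φ1] = [1, 1, 1, 1]
r1 m[X8→φ2] = [1, 1, 1, 1]
r1 m[X8→φ3] = [1, 1, 1, 1]
r1 m[X8→φ4] = [1, 1, 1, 1]
r1 m[X13→φ1] = [1, 1, 1, 1]
r2 m[φ0→X5] = [11, 19, 13, 17]
r2 m[φ0→X8] = [22, 12, 16, 10]
r2 m[φ1→X8] = [31, 15, 23, 18]
r2 m[φ1→X13] = [19, 26, 23, 19]
r2 m[φ2→X8] = [3, 6, 9, 7]
r2 m[φ3→X8] = [4, 1, 8, 2]
r2 m[φ4→X8] = [5, 3, 1, 5]
r2 m[X5→φ0] = [1, 1, 1, 1]
r2 m[X8→φ0] = [1860, 270, 1656, 1260]
r2 m[X8→φ1] = [1320, 216, 1152, 700]
r2 m[X8→φ2] = [13640, 540, 2944, 1800]
r2 m[X8→φ3] = [10230, 3240, 3312, 6300]
r2 m[X8→φ4] = [8184, 1080, 26496, 2520]
r2 m[X13→φ1] = [1, 1, 1, 1]
r3 m[φ0→X5] = [14286, 23772, 18576, 26622]
r3 m[φ0→X8] = [22, 12, 16, 10]
r3 m[φ1→X8] = [31, 15, 23, 18]
r3 m[φ1→X13] = [19236, 25460, 19312, 19248]
r3 m[φ2→X8] = [3, 6, 9, 7]
r3 m[φ3→X8] = [4, 1, 8, 2]
r3 m[φ4→X8] = [5, 3, 1, 5]
r3 m[X5→φ0] = [1, 1, 1, 1]
r3 m[X8→φ0] = [1860, 270, 1656, 1260]
r3 m[X8→φ1] = [1320, 216, 1152, 700]
r3 m[X8→φ2] = [13640, 540, 2944, 1800]
r3 m[X8→φ3] = [10230, 3240, 3312, 6300]
r3 m[X8→φ4] = [8184, 1080, 26496, 2520]
r3 m[X13→φ1] = [1, 1, 1, 1]
r4 m[φ0→X5] = [14286, 23772, 18576, 26622]
r4 m[φ0→X8] = [22, 12, 16, 10]
r4 m[φ1→X8] = [31, 15, 23, 18]
r4 m[φ1→X13] = [19236, 25460, 19312, 19248]
r4 m[φ2→X8] = [3, 6, 9, 7]
r4 m[φ3→X8] = [4, 1, 8, 2]
r4 m[φ4→X8] = [5, 3, 1, 5]
r4 m[X5→φ0] = [1, 1, 1, 1]
r4 m[X8→φ0] = [1860, 270, 1656, 1260]
r4 m[X8→φ1] = [1320, 216, 1152, 700]
r4 m[X8→φ2] = [13640, 540, 2944, 1800]
r4 m[X8→φ3] = [10230, 3240, 3312, 6300]
r4 m[X8→φ4] = [8184, 1080, 26496, 2520]
r4 m[X13→φ1] = [1, 1, 1, 1]
fixed point reached at round 4
b[X5] = ⊗ incoming = [14286, 23772, 18576, 26622]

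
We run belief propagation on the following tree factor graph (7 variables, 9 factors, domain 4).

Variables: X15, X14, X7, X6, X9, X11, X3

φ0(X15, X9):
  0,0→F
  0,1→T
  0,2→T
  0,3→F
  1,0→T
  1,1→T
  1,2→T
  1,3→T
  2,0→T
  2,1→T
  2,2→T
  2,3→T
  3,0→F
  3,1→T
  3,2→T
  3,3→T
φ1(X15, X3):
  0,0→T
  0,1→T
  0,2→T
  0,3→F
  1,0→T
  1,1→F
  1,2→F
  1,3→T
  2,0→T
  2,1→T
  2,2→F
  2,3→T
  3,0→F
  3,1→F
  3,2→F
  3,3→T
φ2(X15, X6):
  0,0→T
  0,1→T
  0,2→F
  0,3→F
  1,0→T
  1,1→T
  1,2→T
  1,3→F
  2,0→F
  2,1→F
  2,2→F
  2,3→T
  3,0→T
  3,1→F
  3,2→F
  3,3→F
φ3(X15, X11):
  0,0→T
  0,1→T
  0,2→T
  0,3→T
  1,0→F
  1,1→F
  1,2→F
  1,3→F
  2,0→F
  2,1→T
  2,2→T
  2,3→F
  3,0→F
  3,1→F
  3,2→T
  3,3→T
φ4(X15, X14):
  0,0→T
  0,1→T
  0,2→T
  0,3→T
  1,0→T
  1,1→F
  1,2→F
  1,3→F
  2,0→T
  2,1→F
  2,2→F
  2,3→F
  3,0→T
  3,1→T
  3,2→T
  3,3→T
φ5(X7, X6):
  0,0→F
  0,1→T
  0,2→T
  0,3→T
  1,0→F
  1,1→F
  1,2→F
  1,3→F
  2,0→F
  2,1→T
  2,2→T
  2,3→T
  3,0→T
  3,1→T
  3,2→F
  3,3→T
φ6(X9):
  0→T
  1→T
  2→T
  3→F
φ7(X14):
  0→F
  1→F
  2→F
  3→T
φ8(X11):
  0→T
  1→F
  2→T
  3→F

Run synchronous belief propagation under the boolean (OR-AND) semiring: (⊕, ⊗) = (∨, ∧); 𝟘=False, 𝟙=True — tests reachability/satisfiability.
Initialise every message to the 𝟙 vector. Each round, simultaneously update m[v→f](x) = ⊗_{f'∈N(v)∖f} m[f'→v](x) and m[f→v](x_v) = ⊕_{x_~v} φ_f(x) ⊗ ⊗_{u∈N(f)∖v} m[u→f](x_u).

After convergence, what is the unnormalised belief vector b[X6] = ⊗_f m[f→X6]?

init: all messages = 𝟙 over 4 values
r1 m[φ0→X15] = [T, T, T, T]
r1 m[φ0→X9] = [T, T, T, T]
r1 m[φ1→X15] = [T, T, T, T]
r1 m[φ1→X3] = [T, T, T, T]
r1 m[φ2→X15] = [T, T, T, T]
r1 m[φ2→X6] = [T, T, T, T]
r1 m[φ3→X15] = [T, F, T, T]
r1 m[φ3→X11] = [T, T, T, T]
r1 m[φ4→X15] = [T, T, T, T]
r1 m[φ4→X14] = [T, T, T, T]
r1 m[φ5→X7] = [T, F, T, T]
r1 m[φ5→X6] = [T, T, T, T]
r1 m[φ6→X9] = [T, T, T, F]
r1 m[φ7→X14] = [F, F, F, T]
r1 m[φ8→X11] = [T, F, T, F]
r1 m[X15→φ0] = [T, T, T, T]
r1 m[X15→φ1] = [T, T, T, T]
r1 m[X15→φ2] = [T, T, T, T]
r1 m[X15→φ3] = [T, T, T, T]
r1 m[X15→φ4] = [T, T, T, T]
r1 m[X14→φ4] = [T, T, T, T]
r1 m[X14→φ7] = [T, T, T, T]
r1 m[X7→φ5] = [T, T, T, T]
r1 m[X6→φ2] = [T, T, T, T]
r1 m[X6→φ5] = [T, T, T, T]
r1 m[X9→φ0] = [T, T, T, T]
r1 m[X9→φ6] = [T, T, T, T]
r1 m[X11→φ3] = [T, T, T, T]
r1 m[X11→φ8] = [T, T, T, T]
r1 m[X3→φ1] = [T, T, T, T]
r2 m[φ0→X15] = [T, T, T, T]
r2 m[φ0→X9] = [T, T, T, T]
r2 m[φ1→X15] = [T, T, T, T]
r2 m[φ1→X3] = [T, T, T, T]
r2 m[φ2→X15] = [T, T, T, T]
r2 m[φ2→X6] = [T, T, T, T]
r2 m[φ3→X15] = [T, F, T, T]
r2 m[φ3→X11] = [T, T, T, T]
r2 m[φ4→X15] = [T, T, T, T]
r2 m[φ4→X14] = [T, T, T, T]
r2 m[φ5→X7] = [T, F, T, T]
r2 m[φ5→X6] = [T, T, T, T]
r2 m[φ6→X9] = [T, T, T, F]
r2 m[φ7→X14] = [F, F, F, T]
r2 m[φ8→X11] = [T, F, T, F]
r2 m[X15→φ0] = [T, F, T, T]
r2 m[X15→φ1] = [T, F, T, T]
r2 m[X15→φ2] = [T, F, T, T]
r2 m[X15→φ3] = [T, T, T, T]
r2 m[X15→φ4] = [T, F, T, T]
r2 m[X14→φ4] = [F, F, F, T]
r2 m[X14→φ7] = [T, T, T, T]
r2 m[X7→φ5] = [T, T, T, T]
r2 m[X6→φ2] = [T, T, T, T]
r2 m[X6→φ5] = [T, T, T, T]
r2 m[X9→φ0] = [T, T, T, F]
r2 m[X9→φ6] = [T, T, T, T]
r2 m[X11→φ3] = [T, F, T, F]
r2 m[X11→φ8] = [T, T, T, T]
r2 m[X3→φ1] = [T, T, T, T]
r3 m[φ0→X15] = [T, T, T, T]
r3 m[φ0→X9] = [T, T, T, T]
r3 m[φ1→X15] = [T, T, T, T]
r3 m[φ1→X3] = [T, T, T, T]
r3 m[φ2→X15] = [T, T, T, T]
r3 m[φ2→X6] = [T, T, F, T]
r3 m[φ3→X15] = [T, F, T, T]
r3 m[φ3→X11] = [T, T, T, T]
r3 m[φ4→X15] = [T, F, F, T]
r3 m[φ4→X14] = [T, T, T, T]
r3 m[φ5→X7] = [T, F, T, T]
r3 m[φ5→X6] = [T, T, T, T]
r3 m[φ6→X9] = [T, T, T, F]
r3 m[φ7→X14] = [F, F, F, T]
r3 m[φ8→X11] = [T, F, T, F]
r3 m[X15→φ0] = [T, F, T, T]
r3 m[X15→φ1] = [T, F, T, T]
r3 m[X15→φ2] = [T, F, T, T]
r3 m[X15→φ3] = [T, T, T, T]
r3 m[X15→φ4] = [T, F, T, T]
r3 m[X14→φ4] = [F, F, F, T]
r3 m[X14→φ7] = [T, T, T, T]
r3 m[X7→φ5] = [T, T, T, T]
r3 m[X6→φ2] = [T, T, T, T]
r3 m[X6→φ5] = [T, T, T, T]
r3 m[X9→φ0] = [T, T, T, F]
r3 m[X9→φ6] = [T, T, T, T]
r3 m[X11→φ3] = [T, F, T, F]
r3 m[X11→φ8] = [T, T, T, T]
r3 m[X3→φ1] = [T, T, T, T]
r4 m[φ0→X15] = [T, T, T, T]
r4 m[φ0→X9] = [T, T, T, T]
r4 m[φ1→X15] = [T, T, T, T]
r4 m[φ1→X3] = [T, T, T, T]
r4 m[φ2→X15] = [T, T, T, T]
r4 m[φ2→X6] = [T, T, F, T]
r4 m[φ3→X15] = [T, F, T, T]
r4 m[φ3→X11] = [T, T, T, T]
r4 m[φ4→X15] = [T, F, F, T]
r4 m[φ4→X14] = [T, T, T, T]
r4 m[φ5→X7] = [T, F, T, T]
r4 m[φ5→X6] = [T, T, T, T]
r4 m[φ6→X9] = [T, T, T, F]
r4 m[φ7→X14] = [F, F, F, T]
r4 m[φ8→X11] = [T, F, T, F]
r4 m[X15→φ0] = [T, F, F, T]
r4 m[X15→φ1] = [T, F, F, T]
r4 m[X15→φ2] = [T, F, F, T]
r4 m[X15→φ3] = [T, F, F, T]
r4 m[X15→φ4] = [T, F, T, T]
r4 m[X14→φ4] = [F, F, F, T]
r4 m[X14→φ7] = [T, T, T, T]
r4 m[X7→φ5] = [T, T, T, T]
r4 m[X6→φ2] = [T, T, T, T]
r4 m[X6→φ5] = [T, T, F, T]
r4 m[X9→φ0] = [T, T, T, F]
r4 m[X9→φ6] = [T, T, T, T]
r4 m[X11→φ3] = [T, F, T, F]
r4 m[X11→φ8] = [T, T, T, T]
r4 m[X3→φ1] = [T, T, T, T]
r5 m[φ0→X15] = [T, T, T, T]
r5 m[φ0→X9] = [F, T, T, T]
r5 m[φ1→X15] = [T, T, T, T]
r5 m[φ1→X3] = [T, T, T, T]
r5 m[φ2→X15] = [T, T, T, T]
r5 m[φ2→X6] = [T, T, F, F]
r5 m[φ3→X15] = [T, F, T, T]
r5 m[φ3→X11] = [T, T, T, T]
r5 m[φ4→X15] = [T, F, F, T]
r5 m[φ4→X14] = [T, T, T, T]
r5 m[φ5→X7] = [T, F, T, T]
r5 m[φ5→X6] = [T, T, T, T]
r5 m[φ6→X9] = [T, T, T, F]
r5 m[φ7→X14] = [F, F, F, T]
r5 m[φ8→X11] = [T, F, T, F]
r5 m[X15→φ0] = [T, F, F, T]
r5 m[X15→φ1] = [T, F, F, T]
r5 m[X15→φ2] = [T, F, F, T]
r5 m[X15→φ3] = [T, F, F, T]
r5 m[X15→φ4] = [T, F, T, T]
r5 m[X14→φ4] = [F, F, F, T]
r5 m[X14→φ7] = [T, T, T, T]
r5 m[X7→φ5] = [T, T, T, T]
r5 m[X6→φ2] = [T, T, T, T]
r5 m[X6→φ5] = [T, T, F, T]
r5 m[X9→φ0] = [T, T, T, F]
r5 m[X9→φ6] = [T, T, T, T]
r5 m[X11→φ3] = [T, F, T, F]
r5 m[X11→φ8] = [T, T, T, T]
r5 m[X3→φ1] = [T, T, T, T]
r6 m[φ0→X15] = [T, T, T, T]
r6 m[φ0→X9] = [F, T, T, T]
r6 m[φ1→X15] = [T, T, T, T]
r6 m[φ1→X3] = [T, T, T, T]
r6 m[φ2→X15] = [T, T, T, T]
r6 m[φ2→X6] = [T, T, F, F]
r6 m[φ3→X15] = [T, F, T, T]
r6 m[φ3→X11] = [T, T, T, T]
r6 m[φ4→X15] = [T, F, F, T]
r6 m[φ4→X14] = [T, T, T, T]
r6 m[φ5→X7] = [T, F, T, T]
r6 m[φ5→X6] = [T, T, T, T]
r6 m[φ6→X9] = [T, T, T, F]
r6 m[φ7→X14] = [F, F, F, T]
r6 m[φ8→X11] = [T, F, T, F]
r6 m[X15→φ0] = [T, F, F, T]
r6 m[X15→φ1] = [T, F, F, T]
r6 m[X15→φ2] = [T, F, F, T]
r6 m[X15→φ3] = [T, F, F, T]
r6 m[X15→φ4] = [T, F, T, T]
r6 m[X14→φ4] = [F, F, F, T]
r6 m[X14→φ7] = [T, T, T, T]
r6 m[X7→φ5] = [T, T, T, T]
r6 m[X6→φ2] = [T, T, T, T]
r6 m[X6→φ5] = [T, T, F, F]
r6 m[X9→φ0] = [T, T, T, F]
r6 m[X9→φ6] = [F, T, T, T]
r6 m[X11→φ3] = [T, F, T, F]
r6 m[X11→φ8] = [T, T, T, T]
r6 m[X3→φ1] = [T, T, T, T]
r7 m[φ0→X15] = [T, T, T, T]
r7 m[φ0→X9] = [F, T, T, T]
r7 m[φ1→X15] = [T, T, T, T]
r7 m[φ1→X3] = [T, T, T, T]
r7 m[φ2→X15] = [T, T, T, T]
r7 m[φ2→X6] = [T, T, F, F]
r7 m[φ3→X15] = [T, F, T, T]
r7 m[φ3→X11] = [T, T, T, T]
r7 m[φ4→X15] = [T, F, F, T]
r7 m[φ4→X14] = [T, T, T, T]
r7 m[φ5→X7] = [T, F, T, T]
r7 m[φ5→X6] = [T, T, T, T]
r7 m[φ6→X9] = [T, T, T, F]
r7 m[φ7→X14] = [F, F, F, T]
r7 m[φ8→X11] = [T, F, T, F]
r7 m[X15→φ0] = [T, F, F, T]
r7 m[X15→φ1] = [T, F, F, T]
r7 m[X15→φ2] = [T, F, F, T]
r7 m[X15→φ3] = [T, F, F, T]
r7 m[X15→φ4] = [T, F, T, T]
r7 m[X14→φ4] = [F, F, F, T]
r7 m[X14→φ7] = [T, T, T, T]
r7 m[X7→φ5] = [T, T, T, T]
r7 m[X6→φ2] = [T, T, T, T]
r7 m[X6→φ5] = [T, T, F, F]
r7 m[X9→φ0] = [T, T, T, F]
r7 m[X9→φ6] = [F, T, T, T]
r7 m[X11→φ3] = [T, F, T, F]
r7 m[X11→φ8] = [T, T, T, T]
r7 m[X3→φ1] = [T, T, T, T]
fixed point reached at round 7
b[X6] = ⊗ incoming = [T, T, F, F]

b[X6] = [T, T, F, F]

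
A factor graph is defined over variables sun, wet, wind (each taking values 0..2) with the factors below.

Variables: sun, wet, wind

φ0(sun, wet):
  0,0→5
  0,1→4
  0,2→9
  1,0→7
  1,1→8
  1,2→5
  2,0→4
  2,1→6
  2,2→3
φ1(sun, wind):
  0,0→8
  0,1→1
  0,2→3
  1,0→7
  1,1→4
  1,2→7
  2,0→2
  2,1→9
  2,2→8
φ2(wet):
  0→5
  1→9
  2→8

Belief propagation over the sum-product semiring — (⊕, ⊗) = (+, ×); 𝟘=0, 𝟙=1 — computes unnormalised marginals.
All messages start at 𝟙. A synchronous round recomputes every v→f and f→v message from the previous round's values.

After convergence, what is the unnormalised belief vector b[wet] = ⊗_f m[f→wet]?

init: all messages = 𝟙 over 3 values
r1 m[φ0→sun] = [18, 20, 13]
r1 m[φ0→wet] = [16, 18, 17]
r1 m[φ1→sun] = [12, 18, 19]
r1 m[φ1→wind] = [17, 14, 18]
r1 m[φ2→wet] = [5, 9, 8]
r1 m[sun→φ0] = [1, 1, 1]
r1 m[sun→φ1] = [1, 1, 1]
r1 m[wet→φ0] = [1, 1, 1]
r1 m[wet→φ2] = [1, 1, 1]
r1 m[wind→φ1] = [1, 1, 1]
r2 m[φ0→sun] = [18, 20, 13]
r2 m[φ0→wet] = [16, 18, 17]
r2 m[φ1→sun] = [12, 18, 19]
r2 m[φ1→wind] = [17, 14, 18]
r2 m[φ2→wet] = [5, 9, 8]
r2 m[sun→φ0] = [12, 18, 19]
r2 m[sun→φ1] = [18, 20, 13]
r2 m[wet→φ0] = [5, 9, 8]
r2 m[wet→φ2] = [16, 18, 17]
r2 m[wind→φ1] = [1, 1, 1]
r3 m[φ0→sun] = [133, 147, 98]
r3 m[φ0→wet] = [262, 306, 255]
r3 m[φ1→sun] = [12, 18, 19]
r3 m[φ1→wind] = [310, 215, 298]
r3 m[φ2→wet] = [5, 9, 8]
r3 m[sun→φ0] = [12, 18, 19]
r3 m[sun→φ1] = [18, 20, 13]
r3 m[wet→φ0] = [5, 9, 8]
r3 m[wet→φ2] = [16, 18, 17]
r3 m[wind→φ1] = [1, 1, 1]
r4 m[φ0→sun] = [133, 147, 98]
r4 m[φ0→wet] = [262, 306, 255]
r4 m[φ1→sun] = [12, 18, 19]
r4 m[φ1→wind] = [310, 215, 298]
r4 m[φ2→wet] = [5, 9, 8]
r4 m[sun→φ0] = [12, 18, 19]
r4 m[sun→φ1] = [133, 147, 98]
r4 m[wet→φ0] = [5, 9, 8]
r4 m[wet→φ2] = [262, 306, 255]
r4 m[wind→φ1] = [1, 1, 1]
r5 m[φ0→sun] = [133, 147, 98]
r5 m[φ0→wet] = [262, 306, 255]
r5 m[φ1→sun] = [12, 18, 19]
r5 m[φ1→wind] = [2289, 1603, 2212]
r5 m[φ2→wet] = [5, 9, 8]
r5 m[sun→φ0] = [12, 18, 19]
r5 m[sun→φ1] = [133, 147, 98]
r5 m[wet→φ0] = [5, 9, 8]
r5 m[wet→φ2] = [262, 306, 255]
r5 m[wind→φ1] = [1, 1, 1]
r6 m[φ0→sun] = [133, 147, 98]
r6 m[φ0→wet] = [262, 306, 255]
r6 m[φ1→sun] = [12, 18, 19]
r6 m[φ1→wind] = [2289, 1603, 2212]
r6 m[φ2→wet] = [5, 9, 8]
r6 m[sun→φ0] = [12, 18, 19]
r6 m[sun→φ1] = [133, 147, 98]
r6 m[wet→φ0] = [5, 9, 8]
r6 m[wet→φ2] = [262, 306, 255]
r6 m[wind→φ1] = [1, 1, 1]
fixed point reached at round 6
b[wet] = ⊗ incoming = [1310, 2754, 2040]

b[wet] = [1310, 2754, 2040]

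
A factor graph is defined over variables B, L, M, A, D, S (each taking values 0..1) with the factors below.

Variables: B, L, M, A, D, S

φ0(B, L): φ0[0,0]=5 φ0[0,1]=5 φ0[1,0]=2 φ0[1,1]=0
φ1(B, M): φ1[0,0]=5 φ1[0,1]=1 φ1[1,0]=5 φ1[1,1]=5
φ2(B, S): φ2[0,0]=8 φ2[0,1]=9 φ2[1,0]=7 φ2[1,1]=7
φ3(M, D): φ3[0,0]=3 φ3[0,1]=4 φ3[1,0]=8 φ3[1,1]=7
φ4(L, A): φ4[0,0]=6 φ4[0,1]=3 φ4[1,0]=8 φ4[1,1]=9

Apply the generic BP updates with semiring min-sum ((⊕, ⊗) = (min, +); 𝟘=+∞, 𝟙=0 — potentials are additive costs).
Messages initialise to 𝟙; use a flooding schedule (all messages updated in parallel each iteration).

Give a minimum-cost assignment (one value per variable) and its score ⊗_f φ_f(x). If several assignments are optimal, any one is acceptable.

init: all messages = 𝟙 over 2 values
r1 m[φ0→B] = [5, 0]
r1 m[φ0→L] = [2, 0]
r1 m[φ1→B] = [1, 5]
r1 m[φ1→M] = [5, 1]
r1 m[φ2→B] = [8, 7]
r1 m[φ2→S] = [7, 7]
r1 m[φ3→M] = [3, 7]
r1 m[φ3→D] = [3, 4]
r1 m[φ4→L] = [3, 8]
r1 m[φ4→A] = [6, 3]
r1 m[B→φ0] = [0, 0]
r1 m[B→φ1] = [0, 0]
r1 m[B→φ2] = [0, 0]
r1 m[L→φ0] = [0, 0]
r1 m[L→φ4] = [0, 0]
r1 m[M→φ1] = [0, 0]
r1 m[M→φ3] = [0, 0]
r1 m[A→φ4] = [0, 0]
r1 m[D→φ3] = [0, 0]
r1 m[S→φ2] = [0, 0]
r2 m[φ0→B] = [5, 0]
r2 m[φ0→L] = [2, 0]
r2 m[φ1→B] = [1, 5]
r2 m[φ1→M] = [5, 1]
r2 m[φ2→B] = [8, 7]
r2 m[φ2→S] = [7, 7]
r2 m[φ3→M] = [3, 7]
r2 m[φ3→D] = [3, 4]
r2 m[φ4→L] = [3, 8]
r2 m[φ4→A] = [6, 3]
r2 m[B→φ0] = [9, 12]
r2 m[B→φ1] = [13, 7]
r2 m[B→φ2] = [6, 5]
r2 m[L→φ0] = [3, 8]
r2 m[L→φ4] = [2, 0]
r2 m[M→φ1] = [3, 7]
r2 m[M→φ3] = [5, 1]
r2 m[A→φ4] = [0, 0]
r2 m[D→φ3] = [0, 0]
r2 m[S→φ2] = [0, 0]
r3 m[φ0→B] = [8, 5]
r3 m[φ0→L] = [14, 12]
r3 m[φ1→B] = [8, 8]
r3 m[φ1→M] = [12, 12]
r3 m[φ2→B] = [8, 7]
r3 m[φ2→S] = [12, 12]
r3 m[φ3→M] = [3, 7]
r3 m[φ3→D] = [8, 8]
r3 m[φ4→L] = [3, 8]
r3 m[φ4→A] = [8, 5]
r3 m[B→φ0] = [9, 12]
r3 m[B→φ1] = [13, 7]
r3 m[B→φ2] = [6, 5]
r3 m[L→φ0] = [3, 8]
r3 m[L→φ4] = [2, 0]
r3 m[M→φ1] = [3, 7]
r3 m[M→φ3] = [5, 1]
r3 m[A→φ4] = [0, 0]
r3 m[D→φ3] = [0, 0]
r3 m[S→φ2] = [0, 0]
r4 m[φ0→B] = [8, 5]
r4 m[φ0→L] = [14, 12]
r4 m[φ1→B] = [8, 8]
r4 m[φ1→M] = [12, 12]
r4 m[φ2→B] = [8, 7]
r4 m[φ2→S] = [12, 12]
r4 m[φ3→M] = [3, 7]
r4 m[φ3→D] = [8, 8]
r4 m[φ4→L] = [3, 8]
r4 m[φ4→A] = [8, 5]
r4 m[B→φ0] = [16, 15]
r4 m[B→φ1] = [16, 12]
r4 m[B→φ2] = [16, 13]
r4 m[L→φ0] = [3, 8]
r4 m[L→φ4] = [14, 12]
r4 m[M→φ1] = [3, 7]
r4 m[M→φ3] = [12, 12]
r4 m[A→φ4] = [0, 0]
r4 m[D→φ3] = [0, 0]
r4 m[S→φ2] = [0, 0]
r5 m[φ0→B] = [8, 5]
r5 m[φ0→L] = [17, 15]
r5 m[φ1→B] = [8, 8]
r5 m[φ1→M] = [17, 17]
r5 m[φ2→B] = [8, 7]
r5 m[φ2→S] = [20, 20]
r5 m[φ3→M] = [3, 7]
r5 m[φ3→D] = [15, 16]
r5 m[φ4→L] = [3, 8]
r5 m[φ4→A] = [20, 17]
r5 m[B→φ0] = [16, 15]
r5 m[B→φ1] = [16, 12]
r5 m[B→φ2] = [16, 13]
r5 m[L→φ0] = [3, 8]
r5 m[L→φ4] = [14, 12]
r5 m[M→φ1] = [3, 7]
r5 m[M→φ3] = [12, 12]
r5 m[A→φ4] = [0, 0]
r5 m[D→φ3] = [0, 0]
r5 m[S→φ2] = [0, 0]
r6 m[φ0→B] = [8, 5]
r6 m[φ0→L] = [17, 15]
r6 m[φ1→B] = [8, 8]
r6 m[φ1→M] = [17, 17]
r6 m[φ2→B] = [8, 7]
r6 m[φ2→S] = [20, 20]
r6 m[φ3→M] = [3, 7]
r6 m[φ3→D] = [15, 16]
r6 m[φ4→L] = [3, 8]
r6 m[φ4→A] = [20, 17]
r6 m[B→φ0] = [16, 15]
r6 m[B→φ1] = [16, 12]
r6 m[B→φ2] = [16, 13]
r6 m[L→φ0] = [3, 8]
r6 m[L→φ4] = [17, 15]
r6 m[M→φ1] = [3, 7]
r6 m[M→φ3] = [17, 17]
r6 m[A→φ4] = [0, 0]
r6 m[D→φ3] = [0, 0]
r6 m[S→φ2] = [0, 0]
r7 m[φ0→B] = [8, 5]
r7 m[φ0→L] = [17, 15]
r7 m[φ1→B] = [8, 8]
r7 m[φ1→M] = [17, 17]
r7 m[φ2→B] = [8, 7]
r7 m[φ2→S] = [20, 20]
r7 m[φ3→M] = [3, 7]
r7 m[φ3→D] = [20, 21]
r7 m[φ4→L] = [3, 8]
r7 m[φ4→A] = [23, 20]
r7 m[B→φ0] = [16, 15]
r7 m[B→φ1] = [16, 12]
r7 m[B→φ2] = [16, 13]
r7 m[L→φ0] = [3, 8]
r7 m[L→φ4] = [17, 15]
r7 m[M→φ1] = [3, 7]
r7 m[M→φ3] = [17, 17]
r7 m[A→φ4] = [0, 0]
r7 m[D→φ3] = [0, 0]
r7 m[S→φ2] = [0, 0]
r8 m[φ0→B] = [8, 5]
r8 m[φ0→L] = [17, 15]
r8 m[φ1→B] = [8, 8]
r8 m[φ1→M] = [17, 17]
r8 m[φ2→B] = [8, 7]
r8 m[φ2→S] = [20, 20]
r8 m[φ3→M] = [3, 7]
r8 m[φ3→D] = [20, 21]
r8 m[φ4→L] = [3, 8]
r8 m[φ4→A] = [23, 20]
r8 m[B→φ0] = [16, 15]
r8 m[B→φ1] = [16, 12]
r8 m[B→φ2] = [16, 13]
r8 m[L→φ0] = [3, 8]
r8 m[L→φ4] = [17, 15]
r8 m[M→φ1] = [3, 7]
r8 m[M→φ3] = [17, 17]
r8 m[A→φ4] = [0, 0]
r8 m[D→φ3] = [0, 0]
r8 m[S→φ2] = [0, 0]
fixed point reached at round 8
traceback from B: (B=1, L=0, M=0, A=1, D=0, S=0), score=20

assignment: (B=1, L=0, M=0, A=1, D=0, S=0); score = 20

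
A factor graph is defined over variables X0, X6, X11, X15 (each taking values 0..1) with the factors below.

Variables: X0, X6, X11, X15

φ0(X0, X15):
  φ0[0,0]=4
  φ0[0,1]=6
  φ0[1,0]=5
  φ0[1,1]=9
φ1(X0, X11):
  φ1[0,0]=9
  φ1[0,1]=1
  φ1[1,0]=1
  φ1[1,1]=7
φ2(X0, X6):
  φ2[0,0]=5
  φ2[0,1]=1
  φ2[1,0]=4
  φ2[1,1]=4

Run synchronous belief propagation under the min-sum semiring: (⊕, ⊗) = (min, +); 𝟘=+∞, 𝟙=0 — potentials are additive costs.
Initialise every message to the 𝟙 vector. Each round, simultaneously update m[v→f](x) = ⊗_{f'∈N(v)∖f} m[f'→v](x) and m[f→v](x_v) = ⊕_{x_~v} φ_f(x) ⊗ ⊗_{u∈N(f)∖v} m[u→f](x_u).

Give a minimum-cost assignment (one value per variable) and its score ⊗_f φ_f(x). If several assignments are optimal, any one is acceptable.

assignment: (X0=0, X6=1, X11=1, X15=0); score = 6

init: all messages = 𝟙 over 2 values
r1 m[φ0→X0] = [4, 5]
r1 m[φ0→X15] = [4, 6]
r1 m[φ1→X0] = [1, 1]
r1 m[φ1→X11] = [1, 1]
r1 m[φ2→X0] = [1, 4]
r1 m[φ2→X6] = [4, 1]
r1 m[X0→φ0] = [0, 0]
r1 m[X0→φ1] = [0, 0]
r1 m[X0→φ2] = [0, 0]
r1 m[X6→φ2] = [0, 0]
r1 m[X11→φ1] = [0, 0]
r1 m[X15→φ0] = [0, 0]
r2 m[φ0→X0] = [4, 5]
r2 m[φ0→X15] = [4, 6]
r2 m[φ1→X0] = [1, 1]
r2 m[φ1→X11] = [1, 1]
r2 m[φ2→X0] = [1, 4]
r2 m[φ2→X6] = [4, 1]
r2 m[X0→φ0] = [2, 5]
r2 m[X0→φ1] = [5, 9]
r2 m[X0→φ2] = [5, 6]
r2 m[X6→φ2] = [0, 0]
r2 m[X11→φ1] = [0, 0]
r2 m[X15→φ0] = [0, 0]
r3 m[φ0→X0] = [4, 5]
r3 m[φ0→X15] = [6, 8]
r3 m[φ1→X0] = [1, 1]
r3 m[φ1→X11] = [10, 6]
r3 m[φ2→X0] = [1, 4]
r3 m[φ2→X6] = [10, 6]
r3 m[X0→φ0] = [2, 5]
r3 m[X0→φ1] = [5, 9]
r3 m[X0→φ2] = [5, 6]
r3 m[X6→φ2] = [0, 0]
r3 m[X11→φ1] = [0, 0]
r3 m[X15→φ0] = [0, 0]
r4 m[φ0→X0] = [4, 5]
r4 m[φ0→X15] = [6, 8]
r4 m[φ1→X0] = [1, 1]
r4 m[φ1→X11] = [10, 6]
r4 m[φ2→X0] = [1, 4]
r4 m[φ2→X6] = [10, 6]
r4 m[X0→φ0] = [2, 5]
r4 m[X0→φ1] = [5, 9]
r4 m[X0→φ2] = [5, 6]
r4 m[X6→φ2] = [0, 0]
r4 m[X11→φ1] = [0, 0]
r4 m[X15→φ0] = [0, 0]
fixed point reached at round 4
traceback from X0: (X0=0, X6=1, X11=1, X15=0), score=6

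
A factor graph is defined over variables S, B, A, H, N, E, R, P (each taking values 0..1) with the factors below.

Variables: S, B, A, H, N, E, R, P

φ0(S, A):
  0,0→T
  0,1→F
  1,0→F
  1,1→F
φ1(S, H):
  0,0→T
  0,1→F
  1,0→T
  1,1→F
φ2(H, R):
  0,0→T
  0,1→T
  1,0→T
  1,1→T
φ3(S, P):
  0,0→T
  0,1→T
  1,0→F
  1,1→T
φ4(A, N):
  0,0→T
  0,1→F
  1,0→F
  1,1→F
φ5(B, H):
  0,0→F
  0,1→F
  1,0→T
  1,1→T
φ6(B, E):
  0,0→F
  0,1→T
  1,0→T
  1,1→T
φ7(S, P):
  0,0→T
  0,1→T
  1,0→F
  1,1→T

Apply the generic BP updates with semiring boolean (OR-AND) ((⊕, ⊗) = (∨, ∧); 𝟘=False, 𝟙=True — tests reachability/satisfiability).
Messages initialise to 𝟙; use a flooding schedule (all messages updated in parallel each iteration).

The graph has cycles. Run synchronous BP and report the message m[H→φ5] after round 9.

message @ round 9 = [T, F]

init: all messages = 𝟙 over 2 values
r1 m[φ0→S] = [T, F]
r1 m[φ0→A] = [T, F]
r1 m[φ1→S] = [T, T]
r1 m[φ1→H] = [T, F]
r1 m[φ2→H] = [T, T]
r1 m[φ2→R] = [T, T]
r1 m[φ3→S] = [T, T]
r1 m[φ3→P] = [T, T]
r1 m[φ4→A] = [T, F]
r1 m[φ4→N] = [T, F]
r1 m[φ5→B] = [F, T]
r1 m[φ5→H] = [T, T]
r1 m[φ6→B] = [T, T]
r1 m[φ6→E] = [T, T]
r1 m[φ7→S] = [T, T]
r1 m[φ7→P] = [T, T]
r1 m[S→φ0] = [T, T]
r1 m[S→φ1] = [T, T]
r1 m[S→φ3] = [T, T]
r1 m[S→φ7] = [T, T]
r1 m[B→φ5] = [T, T]
r1 m[B→φ6] = [T, T]
r1 m[A→φ0] = [T, T]
r1 m[A→φ4] = [T, T]
r1 m[H→φ1] = [T, T]
r1 m[H→φ2] = [T, T]
r1 m[H→φ5] = [T, T]
r1 m[N→φ4] = [T, T]
r1 m[E→φ6] = [T, T]
r1 m[R→φ2] = [T, T]
r1 m[P→φ3] = [T, T]
r1 m[P→φ7] = [T, T]
r2 m[φ0→S] = [T, F]
r2 m[φ0→A] = [T, F]
r2 m[φ1→S] = [T, T]
r2 m[φ1→H] = [T, F]
r2 m[φ2→H] = [T, T]
r2 m[φ2→R] = [T, T]
r2 m[φ3→S] = [T, T]
r2 m[φ3→P] = [T, T]
r2 m[φ4→A] = [T, F]
r2 m[φ4→N] = [T, F]
r2 m[φ5→B] = [F, T]
r2 m[φ5→H] = [T, T]
r2 m[φ6→B] = [T, T]
r2 m[φ6→E] = [T, T]
r2 m[φ7→S] = [T, T]
r2 m[φ7→P] = [T, T]
r2 m[S→φ0] = [T, T]
r2 m[S→φ1] = [T, F]
r2 m[S→φ3] = [T, F]
r2 m[S→φ7] = [T, F]
r2 m[B→φ5] = [T, T]
r2 m[B→φ6] = [F, T]
r2 m[A→φ0] = [T, F]
r2 m[A→φ4] = [T, F]
r2 m[H→φ1] = [T, T]
r2 m[H→φ2] = [T, F]
r2 m[H→φ5] = [T, F]
r2 m[N→φ4] = [T, T]
r2 m[E→φ6] = [T, T]
r2 m[R→φ2] = [T, T]
r2 m[P→φ3] = [T, T]
r2 m[P→φ7] = [T, T]
r3 m[φ0→S] = [T, F]
r3 m[φ0→A] = [T, F]
r3 m[φ1→S] = [T, T]
r3 m[φ1→H] = [T, F]
r3 m[φ2→H] = [T, T]
r3 m[φ2→R] = [T, T]
r3 m[φ3→S] = [T, T]
r3 m[φ3→P] = [T, T]
r3 m[φ4→A] = [T, F]
r3 m[φ4→N] = [T, F]
r3 m[φ5→B] = [F, T]
r3 m[φ5→H] = [T, T]
r3 m[φ6→B] = [T, T]
r3 m[φ6→E] = [T, T]
r3 m[φ7→S] = [T, T]
r3 m[φ7→P] = [T, T]
r3 m[S→φ0] = [T, T]
r3 m[S→φ1] = [T, F]
r3 m[S→φ3] = [T, F]
r3 m[S→φ7] = [T, F]
r3 m[B→φ5] = [T, T]
r3 m[B→φ6] = [F, T]
r3 m[A→φ0] = [T, F]
r3 m[A→φ4] = [T, F]
r3 m[H→φ1] = [T, T]
r3 m[H→φ2] = [T, F]
r3 m[H→φ5] = [T, F]
r3 m[N→φ4] = [T, T]
r3 m[E→φ6] = [T, T]
r3 m[R→φ2] = [T, T]
r3 m[P→φ3] = [T, T]
r3 m[P→φ7] = [T, T]
r4 m[φ0→S] = [T, F]
r4 m[φ0→A] = [T, F]
r4 m[φ1→S] = [T, T]
r4 m[φ1→H] = [T, F]
r4 m[φ2→H] = [T, T]
r4 m[φ2→R] = [T, T]
r4 m[φ3→S] = [T, T]
r4 m[φ3→P] = [T, T]
r4 m[φ4→A] = [T, F]
r4 m[φ4→N] = [T, F]
r4 m[φ5→B] = [F, T]
r4 m[φ5→H] = [T, T]
r4 m[φ6→B] = [T, T]
r4 m[φ6→E] = [T, T]
r4 m[φ7→S] = [T, T]
r4 m[φ7→P] = [T, T]
r4 m[S→φ0] = [T, T]
r4 m[S→φ1] = [T, F]
r4 m[S→φ3] = [T, F]
r4 m[S→φ7] = [T, F]
r4 m[B→φ5] = [T, T]
r4 m[B→φ6] = [F, T]
r4 m[A→φ0] = [T, F]
r4 m[A→φ4] = [T, F]
r4 m[H→φ1] = [T, T]
r4 m[H→φ2] = [T, F]
r4 m[H→φ5] = [T, F]
r4 m[N→φ4] = [T, T]
r4 m[E→φ6] = [T, T]
r4 m[R→φ2] = [T, T]
r4 m[P→φ3] = [T, T]
r4 m[P→φ7] = [T, T]
r5 m[φ0→S] = [T, F]
r5 m[φ0→A] = [T, F]
r5 m[φ1→S] = [T, T]
r5 m[φ1→H] = [T, F]
r5 m[φ2→H] = [T, T]
r5 m[φ2→R] = [T, T]
r5 m[φ3→S] = [T, T]
r5 m[φ3→P] = [T, T]
r5 m[φ4→A] = [T, F]
r5 m[φ4→N] = [T, F]
r5 m[φ5→B] = [F, T]
r5 m[φ5→H] = [T, T]
r5 m[φ6→B] = [T, T]
r5 m[φ6→E] = [T, T]
r5 m[φ7→S] = [T, T]
r5 m[φ7→P] = [T, T]
r5 m[S→φ0] = [T, T]
r5 m[S→φ1] = [T, F]
r5 m[S→φ3] = [T, F]
r5 m[S→φ7] = [T, F]
r5 m[B→φ5] = [T, T]
r5 m[B→φ6] = [F, T]
r5 m[A→φ0] = [T, F]
r5 m[A→φ4] = [T, F]
r5 m[H→φ1] = [T, T]
r5 m[H→φ2] = [T, F]
r5 m[H→φ5] = [T, F]
r5 m[N→φ4] = [T, T]
r5 m[E→φ6] = [T, T]
r5 m[R→φ2] = [T, T]
r5 m[P→φ3] = [T, T]
r5 m[P→φ7] = [T, T]
r6 m[φ0→S] = [T, F]
r6 m[φ0→A] = [T, F]
r6 m[φ1→S] = [T, T]
r6 m[φ1→H] = [T, F]
r6 m[φ2→H] = [T, T]
r6 m[φ2→R] = [T, T]
r6 m[φ3→S] = [T, T]
r6 m[φ3→P] = [T, T]
r6 m[φ4→A] = [T, F]
r6 m[φ4→N] = [T, F]
r6 m[φ5→B] = [F, T]
r6 m[φ5→H] = [T, T]
r6 m[φ6→B] = [T, T]
r6 m[φ6→E] = [T, T]
r6 m[φ7→S] = [T, T]
r6 m[φ7→P] = [T, T]
r6 m[S→φ0] = [T, T]
r6 m[S→φ1] = [T, F]
r6 m[S→φ3] = [T, F]
r6 m[S→φ7] = [T, F]
r6 m[B→φ5] = [T, T]
r6 m[B→φ6] = [F, T]
r6 m[A→φ0] = [T, F]
r6 m[A→φ4] = [T, F]
r6 m[H→φ1] = [T, T]
r6 m[H→φ2] = [T, F]
r6 m[H→φ5] = [T, F]
r6 m[N→φ4] = [T, T]
r6 m[E→φ6] = [T, T]
r6 m[R→φ2] = [T, T]
r6 m[P→φ3] = [T, T]
r6 m[P→φ7] = [T, T]
r7 m[φ0→S] = [T, F]
r7 m[φ0→A] = [T, F]
r7 m[φ1→S] = [T, T]
r7 m[φ1→H] = [T, F]
r7 m[φ2→H] = [T, T]
r7 m[φ2→R] = [T, T]
r7 m[φ3→S] = [T, T]
r7 m[φ3→P] = [T, T]
r7 m[φ4→A] = [T, F]
r7 m[φ4→N] = [T, F]
r7 m[φ5→B] = [F, T]
r7 m[φ5→H] = [T, T]
r7 m[φ6→B] = [T, T]
r7 m[φ6→E] = [T, T]
r7 m[φ7→S] = [T, T]
r7 m[φ7→P] = [T, T]
r7 m[S→φ0] = [T, T]
r7 m[S→φ1] = [T, F]
r7 m[S→φ3] = [T, F]
r7 m[S→φ7] = [T, F]
r7 m[B→φ5] = [T, T]
r7 m[B→φ6] = [F, T]
r7 m[A→φ0] = [T, F]
r7 m[A→φ4] = [T, F]
r7 m[H→φ1] = [T, T]
r7 m[H→φ2] = [T, F]
r7 m[H→φ5] = [T, F]
r7 m[N→φ4] = [T, T]
r7 m[E→φ6] = [T, T]
r7 m[R→φ2] = [T, T]
r7 m[P→φ3] = [T, T]
r7 m[P→φ7] = [T, T]
r8 m[φ0→S] = [T, F]
r8 m[φ0→A] = [T, F]
r8 m[φ1→S] = [T, T]
r8 m[φ1→H] = [T, F]
r8 m[φ2→H] = [T, T]
r8 m[φ2→R] = [T, T]
r8 m[φ3→S] = [T, T]
r8 m[φ3→P] = [T, T]
r8 m[φ4→A] = [T, F]
r8 m[φ4→N] = [T, F]
r8 m[φ5→B] = [F, T]
r8 m[φ5→H] = [T, T]
r8 m[φ6→B] = [T, T]
r8 m[φ6→E] = [T, T]
r8 m[φ7→S] = [T, T]
r8 m[φ7→P] = [T, T]
r8 m[S→φ0] = [T, T]
r8 m[S→φ1] = [T, F]
r8 m[S→φ3] = [T, F]
r8 m[S→φ7] = [T, F]
r8 m[B→φ5] = [T, T]
r8 m[B→φ6] = [F, T]
r8 m[A→φ0] = [T, F]
r8 m[A→φ4] = [T, F]
r8 m[H→φ1] = [T, T]
r8 m[H→φ2] = [T, F]
r8 m[H→φ5] = [T, F]
r8 m[N→φ4] = [T, T]
r8 m[E→φ6] = [T, T]
r8 m[R→φ2] = [T, T]
r8 m[P→φ3] = [T, T]
r8 m[P→φ7] = [T, T]
r9 m[φ0→S] = [T, F]
r9 m[φ0→A] = [T, F]
r9 m[φ1→S] = [T, T]
r9 m[φ1→H] = [T, F]
r9 m[φ2→H] = [T, T]
r9 m[φ2→R] = [T, T]
r9 m[φ3→S] = [T, T]
r9 m[φ3→P] = [T, T]
r9 m[φ4→A] = [T, F]
r9 m[φ4→N] = [T, F]
r9 m[φ5→B] = [F, T]
r9 m[φ5→H] = [T, T]
r9 m[φ6→B] = [T, T]
r9 m[φ6→E] = [T, T]
r9 m[φ7→S] = [T, T]
r9 m[φ7→P] = [T, T]
r9 m[S→φ0] = [T, T]
r9 m[S→φ1] = [T, F]
r9 m[S→φ3] = [T, F]
r9 m[S→φ7] = [T, F]
r9 m[B→φ5] = [T, T]
r9 m[B→φ6] = [F, T]
r9 m[A→φ0] = [T, F]
r9 m[A→φ4] = [T, F]
r9 m[H→φ1] = [T, T]
r9 m[H→φ2] = [T, F]
r9 m[H→φ5] = [T, F]
r9 m[N→φ4] = [T, T]
r9 m[E→φ6] = [T, T]
r9 m[R→φ2] = [T, T]
r9 m[P→φ3] = [T, T]
r9 m[P→φ7] = [T, T]
fixed point reached at round 3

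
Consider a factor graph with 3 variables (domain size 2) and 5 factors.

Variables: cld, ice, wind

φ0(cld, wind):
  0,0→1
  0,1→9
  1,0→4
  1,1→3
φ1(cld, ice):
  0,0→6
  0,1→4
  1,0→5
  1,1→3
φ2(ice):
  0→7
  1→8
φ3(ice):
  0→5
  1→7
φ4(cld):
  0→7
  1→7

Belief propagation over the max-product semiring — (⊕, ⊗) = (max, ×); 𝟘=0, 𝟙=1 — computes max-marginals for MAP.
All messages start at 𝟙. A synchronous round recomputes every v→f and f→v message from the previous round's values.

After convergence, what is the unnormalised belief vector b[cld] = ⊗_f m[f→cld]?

init: all messages = 𝟙 over 2 values
r1 m[φ0→cld] = [9, 4]
r1 m[φ0→wind] = [4, 9]
r1 m[φ1→cld] = [6, 5]
r1 m[φ1→ice] = [6, 4]
r1 m[φ2→ice] = [7, 8]
r1 m[φ3→ice] = [5, 7]
r1 m[φ4→cld] = [7, 7]
r1 m[cld→φ0] = [1, 1]
r1 m[cld→φ1] = [1, 1]
r1 m[cld→φ4] = [1, 1]
r1 m[ice→φ1] = [1, 1]
r1 m[ice→φ2] = [1, 1]
r1 m[ice→φ3] = [1, 1]
r1 m[wind→φ0] = [1, 1]
r2 m[φ0→cld] = [9, 4]
r2 m[φ0→wind] = [4, 9]
r2 m[φ1→cld] = [6, 5]
r2 m[φ1→ice] = [6, 4]
r2 m[φ2→ice] = [7, 8]
r2 m[φ3→ice] = [5, 7]
r2 m[φ4→cld] = [7, 7]
r2 m[cld→φ0] = [42, 35]
r2 m[cld→φ1] = [63, 28]
r2 m[cld→φ4] = [54, 20]
r2 m[ice→φ1] = [35, 56]
r2 m[ice→φ2] = [30, 28]
r2 m[ice→φ3] = [42, 32]
r2 m[wind→φ0] = [1, 1]
r3 m[φ0→cld] = [9, 4]
r3 m[φ0→wind] = [140, 378]
r3 m[φ1→cld] = [224, 175]
r3 m[φ1→ice] = [378, 252]
r3 m[φ2→ice] = [7, 8]
r3 m[φ3→ice] = [5, 7]
r3 m[φ4→cld] = [7, 7]
r3 m[cld→φ0] = [42, 35]
r3 m[cld→φ1] = [63, 28]
r3 m[cld→φ4] = [54, 20]
r3 m[ice→φ1] = [35, 56]
r3 m[ice→φ2] = [30, 28]
r3 m[ice→φ3] = [42, 32]
r3 m[wind→φ0] = [1, 1]
r4 m[φ0→cld] = [9, 4]
r4 m[φ0→wind] = [140, 378]
r4 m[φ1→cld] = [224, 175]
r4 m[φ1→ice] = [378, 252]
r4 m[φ2→ice] = [7, 8]
r4 m[φ3→ice] = [5, 7]
r4 m[φ4→cld] = [7, 7]
r4 m[cld→φ0] = [1568, 1225]
r4 m[cld→φ1] = [63, 28]
r4 m[cld→φ4] = [2016, 700]
r4 m[ice→φ1] = [35, 56]
r4 m[ice→φ2] = [1890, 1764]
r4 m[ice→φ3] = [2646, 2016]
r4 m[wind→φ0] = [1, 1]
r5 m[φ0→cld] = [9, 4]
r5 m[φ0→wind] = [4900, 14112]
r5 m[φ1→cld] = [224, 175]
r5 m[φ1→ice] = [378, 252]
r5 m[φ2→ice] = [7, 8]
r5 m[φ3→ice] = [5, 7]
r5 m[φ4→cld] = [7, 7]
r5 m[cld→φ0] = [1568, 1225]
r5 m[cld→φ1] = [63, 28]
r5 m[cld→φ4] = [2016, 700]
r5 m[ice→φ1] = [35, 56]
r5 m[ice→φ2] = [1890, 1764]
r5 m[ice→φ3] = [2646, 2016]
r5 m[wind→φ0] = [1, 1]
r6 m[φ0→cld] = [9, 4]
r6 m[φ0→wind] = [4900, 14112]
r6 m[φ1→cld] = [224, 175]
r6 m[φ1→ice] = [378, 252]
r6 m[φ2→ice] = [7, 8]
r6 m[φ3→ice] = [5, 7]
r6 m[φ4→cld] = [7, 7]
r6 m[cld→φ0] = [1568, 1225]
r6 m[cld→φ1] = [63, 28]
r6 m[cld→φ4] = [2016, 700]
r6 m[ice→φ1] = [35, 56]
r6 m[ice→φ2] = [1890, 1764]
r6 m[ice→φ3] = [2646, 2016]
r6 m[wind→φ0] = [1, 1]
fixed point reached at round 6
b[cld] = ⊗ incoming = [14112, 4900]

b[cld] = [14112, 4900]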